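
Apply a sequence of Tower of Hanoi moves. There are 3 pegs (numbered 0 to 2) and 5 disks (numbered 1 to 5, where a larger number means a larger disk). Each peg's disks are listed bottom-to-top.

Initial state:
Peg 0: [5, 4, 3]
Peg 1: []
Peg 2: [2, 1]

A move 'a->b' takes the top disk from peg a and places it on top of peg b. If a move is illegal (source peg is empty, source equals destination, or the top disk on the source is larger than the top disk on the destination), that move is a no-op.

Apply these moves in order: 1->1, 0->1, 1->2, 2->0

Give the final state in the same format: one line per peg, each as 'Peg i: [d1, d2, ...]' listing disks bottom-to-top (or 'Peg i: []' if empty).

Answer: Peg 0: [5, 4, 1]
Peg 1: [3]
Peg 2: [2]

Derivation:
After move 1 (1->1):
Peg 0: [5, 4, 3]
Peg 1: []
Peg 2: [2, 1]

After move 2 (0->1):
Peg 0: [5, 4]
Peg 1: [3]
Peg 2: [2, 1]

After move 3 (1->2):
Peg 0: [5, 4]
Peg 1: [3]
Peg 2: [2, 1]

After move 4 (2->0):
Peg 0: [5, 4, 1]
Peg 1: [3]
Peg 2: [2]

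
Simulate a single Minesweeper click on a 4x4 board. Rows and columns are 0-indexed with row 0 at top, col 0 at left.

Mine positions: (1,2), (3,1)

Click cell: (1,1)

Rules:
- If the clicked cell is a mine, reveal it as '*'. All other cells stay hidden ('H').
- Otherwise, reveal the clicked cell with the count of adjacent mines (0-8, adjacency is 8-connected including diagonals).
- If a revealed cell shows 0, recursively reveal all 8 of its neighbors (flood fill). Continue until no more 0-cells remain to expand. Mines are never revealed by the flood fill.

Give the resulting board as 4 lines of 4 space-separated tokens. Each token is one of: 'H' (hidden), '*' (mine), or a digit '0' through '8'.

H H H H
H 1 H H
H H H H
H H H H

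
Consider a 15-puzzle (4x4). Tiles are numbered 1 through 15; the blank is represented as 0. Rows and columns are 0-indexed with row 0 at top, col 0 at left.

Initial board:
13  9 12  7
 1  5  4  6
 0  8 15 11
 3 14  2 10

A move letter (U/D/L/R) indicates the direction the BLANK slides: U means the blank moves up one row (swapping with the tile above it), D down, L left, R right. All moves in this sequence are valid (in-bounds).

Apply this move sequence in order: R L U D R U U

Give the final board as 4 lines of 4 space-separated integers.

After move 1 (R):
13  9 12  7
 1  5  4  6
 8  0 15 11
 3 14  2 10

After move 2 (L):
13  9 12  7
 1  5  4  6
 0  8 15 11
 3 14  2 10

After move 3 (U):
13  9 12  7
 0  5  4  6
 1  8 15 11
 3 14  2 10

After move 4 (D):
13  9 12  7
 1  5  4  6
 0  8 15 11
 3 14  2 10

After move 5 (R):
13  9 12  7
 1  5  4  6
 8  0 15 11
 3 14  2 10

After move 6 (U):
13  9 12  7
 1  0  4  6
 8  5 15 11
 3 14  2 10

After move 7 (U):
13  0 12  7
 1  9  4  6
 8  5 15 11
 3 14  2 10

Answer: 13  0 12  7
 1  9  4  6
 8  5 15 11
 3 14  2 10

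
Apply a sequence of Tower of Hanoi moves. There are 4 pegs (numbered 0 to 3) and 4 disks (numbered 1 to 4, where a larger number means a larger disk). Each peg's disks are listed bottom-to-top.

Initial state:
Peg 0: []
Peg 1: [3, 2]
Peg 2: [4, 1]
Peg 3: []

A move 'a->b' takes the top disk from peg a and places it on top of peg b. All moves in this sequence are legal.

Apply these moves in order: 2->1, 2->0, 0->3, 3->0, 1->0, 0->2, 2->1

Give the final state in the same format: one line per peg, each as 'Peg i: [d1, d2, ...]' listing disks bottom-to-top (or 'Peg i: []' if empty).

Answer: Peg 0: [4]
Peg 1: [3, 2, 1]
Peg 2: []
Peg 3: []

Derivation:
After move 1 (2->1):
Peg 0: []
Peg 1: [3, 2, 1]
Peg 2: [4]
Peg 3: []

After move 2 (2->0):
Peg 0: [4]
Peg 1: [3, 2, 1]
Peg 2: []
Peg 3: []

After move 3 (0->3):
Peg 0: []
Peg 1: [3, 2, 1]
Peg 2: []
Peg 3: [4]

After move 4 (3->0):
Peg 0: [4]
Peg 1: [3, 2, 1]
Peg 2: []
Peg 3: []

After move 5 (1->0):
Peg 0: [4, 1]
Peg 1: [3, 2]
Peg 2: []
Peg 3: []

After move 6 (0->2):
Peg 0: [4]
Peg 1: [3, 2]
Peg 2: [1]
Peg 3: []

After move 7 (2->1):
Peg 0: [4]
Peg 1: [3, 2, 1]
Peg 2: []
Peg 3: []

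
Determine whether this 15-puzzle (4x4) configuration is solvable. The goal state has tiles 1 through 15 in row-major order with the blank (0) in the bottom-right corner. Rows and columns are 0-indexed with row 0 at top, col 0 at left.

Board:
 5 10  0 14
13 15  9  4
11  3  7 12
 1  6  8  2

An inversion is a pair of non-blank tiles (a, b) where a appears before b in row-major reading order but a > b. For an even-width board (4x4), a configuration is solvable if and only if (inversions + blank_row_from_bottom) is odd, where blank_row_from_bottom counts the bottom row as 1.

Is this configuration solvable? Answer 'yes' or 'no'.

Answer: no

Derivation:
Inversions: 70
Blank is in row 0 (0-indexed from top), which is row 4 counting from the bottom (bottom = 1).
70 + 4 = 74, which is even, so the puzzle is not solvable.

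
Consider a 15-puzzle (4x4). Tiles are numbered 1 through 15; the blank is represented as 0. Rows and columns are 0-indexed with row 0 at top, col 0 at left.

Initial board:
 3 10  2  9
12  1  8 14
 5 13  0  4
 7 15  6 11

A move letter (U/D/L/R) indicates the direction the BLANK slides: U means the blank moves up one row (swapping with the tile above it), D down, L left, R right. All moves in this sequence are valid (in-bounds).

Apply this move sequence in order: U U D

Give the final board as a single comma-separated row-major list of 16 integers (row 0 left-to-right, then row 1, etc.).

After move 1 (U):
 3 10  2  9
12  1  0 14
 5 13  8  4
 7 15  6 11

After move 2 (U):
 3 10  0  9
12  1  2 14
 5 13  8  4
 7 15  6 11

After move 3 (D):
 3 10  2  9
12  1  0 14
 5 13  8  4
 7 15  6 11

Answer: 3, 10, 2, 9, 12, 1, 0, 14, 5, 13, 8, 4, 7, 15, 6, 11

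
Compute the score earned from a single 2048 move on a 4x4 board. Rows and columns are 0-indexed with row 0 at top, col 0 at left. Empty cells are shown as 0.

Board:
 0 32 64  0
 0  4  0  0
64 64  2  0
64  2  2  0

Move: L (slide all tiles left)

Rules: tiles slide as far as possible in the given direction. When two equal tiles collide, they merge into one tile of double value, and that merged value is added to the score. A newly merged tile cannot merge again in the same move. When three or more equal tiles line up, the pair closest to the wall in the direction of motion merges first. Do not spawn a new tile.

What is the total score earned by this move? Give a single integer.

Slide left:
row 0: [0, 32, 64, 0] -> [32, 64, 0, 0]  score +0 (running 0)
row 1: [0, 4, 0, 0] -> [4, 0, 0, 0]  score +0 (running 0)
row 2: [64, 64, 2, 0] -> [128, 2, 0, 0]  score +128 (running 128)
row 3: [64, 2, 2, 0] -> [64, 4, 0, 0]  score +4 (running 132)
Board after move:
 32  64   0   0
  4   0   0   0
128   2   0   0
 64   4   0   0

Answer: 132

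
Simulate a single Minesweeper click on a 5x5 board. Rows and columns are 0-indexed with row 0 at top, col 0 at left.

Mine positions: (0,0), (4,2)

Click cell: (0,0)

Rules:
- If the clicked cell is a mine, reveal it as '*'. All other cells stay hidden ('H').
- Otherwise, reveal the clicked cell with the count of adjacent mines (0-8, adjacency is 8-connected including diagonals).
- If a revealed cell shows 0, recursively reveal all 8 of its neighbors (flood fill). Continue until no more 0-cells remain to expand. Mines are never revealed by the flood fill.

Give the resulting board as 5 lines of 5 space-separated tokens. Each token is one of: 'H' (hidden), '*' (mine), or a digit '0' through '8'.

* H H H H
H H H H H
H H H H H
H H H H H
H H H H H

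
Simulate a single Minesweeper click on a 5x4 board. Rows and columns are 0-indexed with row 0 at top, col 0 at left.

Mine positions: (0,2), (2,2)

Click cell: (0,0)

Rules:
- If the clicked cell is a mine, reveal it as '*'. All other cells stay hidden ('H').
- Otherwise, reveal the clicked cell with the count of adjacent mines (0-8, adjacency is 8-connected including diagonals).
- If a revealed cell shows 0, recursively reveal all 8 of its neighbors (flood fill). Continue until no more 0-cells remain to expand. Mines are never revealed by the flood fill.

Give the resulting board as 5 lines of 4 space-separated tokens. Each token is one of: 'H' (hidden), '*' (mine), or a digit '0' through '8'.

0 1 H H
0 2 H H
0 1 H H
0 1 1 1
0 0 0 0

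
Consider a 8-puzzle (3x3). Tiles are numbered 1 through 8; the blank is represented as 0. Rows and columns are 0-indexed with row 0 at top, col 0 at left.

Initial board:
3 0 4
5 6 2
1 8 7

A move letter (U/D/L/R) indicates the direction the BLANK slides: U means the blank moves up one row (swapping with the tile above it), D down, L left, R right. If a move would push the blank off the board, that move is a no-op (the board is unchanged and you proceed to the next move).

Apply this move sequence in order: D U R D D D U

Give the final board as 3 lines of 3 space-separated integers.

Answer: 3 4 2
5 6 0
1 8 7

Derivation:
After move 1 (D):
3 6 4
5 0 2
1 8 7

After move 2 (U):
3 0 4
5 6 2
1 8 7

After move 3 (R):
3 4 0
5 6 2
1 8 7

After move 4 (D):
3 4 2
5 6 0
1 8 7

After move 5 (D):
3 4 2
5 6 7
1 8 0

After move 6 (D):
3 4 2
5 6 7
1 8 0

After move 7 (U):
3 4 2
5 6 0
1 8 7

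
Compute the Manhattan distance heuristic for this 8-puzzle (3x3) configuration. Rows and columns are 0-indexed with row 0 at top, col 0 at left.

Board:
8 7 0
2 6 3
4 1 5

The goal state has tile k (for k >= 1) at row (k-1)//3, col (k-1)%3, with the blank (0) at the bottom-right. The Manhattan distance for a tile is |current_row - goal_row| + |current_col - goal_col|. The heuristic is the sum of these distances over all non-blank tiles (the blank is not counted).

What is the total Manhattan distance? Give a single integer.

Tile 8: at (0,0), goal (2,1), distance |0-2|+|0-1| = 3
Tile 7: at (0,1), goal (2,0), distance |0-2|+|1-0| = 3
Tile 2: at (1,0), goal (0,1), distance |1-0|+|0-1| = 2
Tile 6: at (1,1), goal (1,2), distance |1-1|+|1-2| = 1
Tile 3: at (1,2), goal (0,2), distance |1-0|+|2-2| = 1
Tile 4: at (2,0), goal (1,0), distance |2-1|+|0-0| = 1
Tile 1: at (2,1), goal (0,0), distance |2-0|+|1-0| = 3
Tile 5: at (2,2), goal (1,1), distance |2-1|+|2-1| = 2
Sum: 3 + 3 + 2 + 1 + 1 + 1 + 3 + 2 = 16

Answer: 16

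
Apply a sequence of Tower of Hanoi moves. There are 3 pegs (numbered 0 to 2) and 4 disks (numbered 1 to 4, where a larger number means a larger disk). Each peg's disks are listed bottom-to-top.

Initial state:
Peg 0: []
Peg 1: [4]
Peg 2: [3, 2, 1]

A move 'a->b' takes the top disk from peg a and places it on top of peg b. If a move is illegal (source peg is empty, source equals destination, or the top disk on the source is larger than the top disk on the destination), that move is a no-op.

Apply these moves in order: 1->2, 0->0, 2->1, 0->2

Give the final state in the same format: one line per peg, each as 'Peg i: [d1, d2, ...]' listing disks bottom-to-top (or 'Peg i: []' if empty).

After move 1 (1->2):
Peg 0: []
Peg 1: [4]
Peg 2: [3, 2, 1]

After move 2 (0->0):
Peg 0: []
Peg 1: [4]
Peg 2: [3, 2, 1]

After move 3 (2->1):
Peg 0: []
Peg 1: [4, 1]
Peg 2: [3, 2]

After move 4 (0->2):
Peg 0: []
Peg 1: [4, 1]
Peg 2: [3, 2]

Answer: Peg 0: []
Peg 1: [4, 1]
Peg 2: [3, 2]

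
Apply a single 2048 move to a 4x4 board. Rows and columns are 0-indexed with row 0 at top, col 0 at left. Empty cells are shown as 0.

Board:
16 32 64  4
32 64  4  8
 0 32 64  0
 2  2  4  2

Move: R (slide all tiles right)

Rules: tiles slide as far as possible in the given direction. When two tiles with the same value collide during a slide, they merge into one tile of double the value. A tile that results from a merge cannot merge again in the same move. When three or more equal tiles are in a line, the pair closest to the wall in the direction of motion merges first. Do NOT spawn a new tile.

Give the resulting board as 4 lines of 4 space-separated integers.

Answer: 16 32 64  4
32 64  4  8
 0  0 32 64
 0  4  4  2

Derivation:
Slide right:
row 0: [16, 32, 64, 4] -> [16, 32, 64, 4]
row 1: [32, 64, 4, 8] -> [32, 64, 4, 8]
row 2: [0, 32, 64, 0] -> [0, 0, 32, 64]
row 3: [2, 2, 4, 2] -> [0, 4, 4, 2]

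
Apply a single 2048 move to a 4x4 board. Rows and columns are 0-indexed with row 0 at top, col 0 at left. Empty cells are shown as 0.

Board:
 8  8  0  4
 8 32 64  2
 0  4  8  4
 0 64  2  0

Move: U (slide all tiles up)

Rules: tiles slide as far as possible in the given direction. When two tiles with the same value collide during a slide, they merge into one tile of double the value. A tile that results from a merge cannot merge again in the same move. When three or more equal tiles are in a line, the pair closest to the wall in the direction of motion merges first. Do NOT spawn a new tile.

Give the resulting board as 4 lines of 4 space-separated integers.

Slide up:
col 0: [8, 8, 0, 0] -> [16, 0, 0, 0]
col 1: [8, 32, 4, 64] -> [8, 32, 4, 64]
col 2: [0, 64, 8, 2] -> [64, 8, 2, 0]
col 3: [4, 2, 4, 0] -> [4, 2, 4, 0]

Answer: 16  8 64  4
 0 32  8  2
 0  4  2  4
 0 64  0  0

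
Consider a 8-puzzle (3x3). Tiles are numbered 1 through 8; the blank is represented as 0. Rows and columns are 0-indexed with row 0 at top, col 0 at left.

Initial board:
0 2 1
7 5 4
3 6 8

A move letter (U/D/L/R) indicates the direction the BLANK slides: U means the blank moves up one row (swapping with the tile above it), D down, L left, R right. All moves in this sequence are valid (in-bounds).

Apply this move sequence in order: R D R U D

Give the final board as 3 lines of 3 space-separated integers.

Answer: 2 5 1
7 4 0
3 6 8

Derivation:
After move 1 (R):
2 0 1
7 5 4
3 6 8

After move 2 (D):
2 5 1
7 0 4
3 6 8

After move 3 (R):
2 5 1
7 4 0
3 6 8

After move 4 (U):
2 5 0
7 4 1
3 6 8

After move 5 (D):
2 5 1
7 4 0
3 6 8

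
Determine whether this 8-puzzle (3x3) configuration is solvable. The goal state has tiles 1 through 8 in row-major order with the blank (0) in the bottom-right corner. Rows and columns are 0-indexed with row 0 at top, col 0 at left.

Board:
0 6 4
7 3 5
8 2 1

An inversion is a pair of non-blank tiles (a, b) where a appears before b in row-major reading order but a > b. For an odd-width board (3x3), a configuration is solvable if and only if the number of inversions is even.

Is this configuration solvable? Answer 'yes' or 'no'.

Inversions (pairs i<j in row-major order where tile[i] > tile[j] > 0): 19
19 is odd, so the puzzle is not solvable.

Answer: no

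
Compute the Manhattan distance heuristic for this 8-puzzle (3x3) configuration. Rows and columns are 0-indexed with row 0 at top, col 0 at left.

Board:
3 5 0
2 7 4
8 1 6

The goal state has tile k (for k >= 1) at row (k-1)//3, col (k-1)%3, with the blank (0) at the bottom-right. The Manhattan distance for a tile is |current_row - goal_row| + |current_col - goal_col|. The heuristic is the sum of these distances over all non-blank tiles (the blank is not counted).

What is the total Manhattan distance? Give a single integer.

Answer: 14

Derivation:
Tile 3: at (0,0), goal (0,2), distance |0-0|+|0-2| = 2
Tile 5: at (0,1), goal (1,1), distance |0-1|+|1-1| = 1
Tile 2: at (1,0), goal (0,1), distance |1-0|+|0-1| = 2
Tile 7: at (1,1), goal (2,0), distance |1-2|+|1-0| = 2
Tile 4: at (1,2), goal (1,0), distance |1-1|+|2-0| = 2
Tile 8: at (2,0), goal (2,1), distance |2-2|+|0-1| = 1
Tile 1: at (2,1), goal (0,0), distance |2-0|+|1-0| = 3
Tile 6: at (2,2), goal (1,2), distance |2-1|+|2-2| = 1
Sum: 2 + 1 + 2 + 2 + 2 + 1 + 3 + 1 = 14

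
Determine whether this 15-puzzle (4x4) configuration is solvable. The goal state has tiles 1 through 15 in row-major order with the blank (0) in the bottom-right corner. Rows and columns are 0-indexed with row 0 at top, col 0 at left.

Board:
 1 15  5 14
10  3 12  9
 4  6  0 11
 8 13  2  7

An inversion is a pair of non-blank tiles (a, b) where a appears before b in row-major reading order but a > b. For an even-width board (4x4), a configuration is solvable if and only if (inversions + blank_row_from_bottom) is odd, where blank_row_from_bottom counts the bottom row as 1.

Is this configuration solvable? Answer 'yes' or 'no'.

Answer: no

Derivation:
Inversions: 56
Blank is in row 2 (0-indexed from top), which is row 2 counting from the bottom (bottom = 1).
56 + 2 = 58, which is even, so the puzzle is not solvable.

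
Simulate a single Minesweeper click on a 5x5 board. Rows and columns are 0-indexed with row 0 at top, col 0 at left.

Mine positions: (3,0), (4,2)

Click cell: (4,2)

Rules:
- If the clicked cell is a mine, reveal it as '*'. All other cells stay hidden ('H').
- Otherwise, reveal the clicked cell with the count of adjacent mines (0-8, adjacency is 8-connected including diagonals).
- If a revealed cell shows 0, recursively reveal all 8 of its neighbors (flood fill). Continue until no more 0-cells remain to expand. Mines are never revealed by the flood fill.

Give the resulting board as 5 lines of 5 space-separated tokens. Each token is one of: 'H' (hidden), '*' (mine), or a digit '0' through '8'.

H H H H H
H H H H H
H H H H H
H H H H H
H H * H H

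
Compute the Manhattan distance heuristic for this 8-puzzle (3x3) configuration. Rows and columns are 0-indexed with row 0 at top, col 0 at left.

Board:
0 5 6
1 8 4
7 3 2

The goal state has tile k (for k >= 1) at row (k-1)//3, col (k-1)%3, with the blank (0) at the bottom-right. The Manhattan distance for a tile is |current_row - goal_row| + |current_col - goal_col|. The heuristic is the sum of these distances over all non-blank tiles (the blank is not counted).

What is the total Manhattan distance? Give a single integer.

Tile 5: at (0,1), goal (1,1), distance |0-1|+|1-1| = 1
Tile 6: at (0,2), goal (1,2), distance |0-1|+|2-2| = 1
Tile 1: at (1,0), goal (0,0), distance |1-0|+|0-0| = 1
Tile 8: at (1,1), goal (2,1), distance |1-2|+|1-1| = 1
Tile 4: at (1,2), goal (1,0), distance |1-1|+|2-0| = 2
Tile 7: at (2,0), goal (2,0), distance |2-2|+|0-0| = 0
Tile 3: at (2,1), goal (0,2), distance |2-0|+|1-2| = 3
Tile 2: at (2,2), goal (0,1), distance |2-0|+|2-1| = 3
Sum: 1 + 1 + 1 + 1 + 2 + 0 + 3 + 3 = 12

Answer: 12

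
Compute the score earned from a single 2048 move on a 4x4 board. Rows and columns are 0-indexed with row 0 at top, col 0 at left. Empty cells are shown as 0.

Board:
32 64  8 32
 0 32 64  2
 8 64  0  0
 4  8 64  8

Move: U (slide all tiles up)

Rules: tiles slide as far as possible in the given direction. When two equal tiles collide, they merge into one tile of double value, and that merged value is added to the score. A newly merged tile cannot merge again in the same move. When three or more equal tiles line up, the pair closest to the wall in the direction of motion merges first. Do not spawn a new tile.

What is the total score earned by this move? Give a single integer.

Answer: 128

Derivation:
Slide up:
col 0: [32, 0, 8, 4] -> [32, 8, 4, 0]  score +0 (running 0)
col 1: [64, 32, 64, 8] -> [64, 32, 64, 8]  score +0 (running 0)
col 2: [8, 64, 0, 64] -> [8, 128, 0, 0]  score +128 (running 128)
col 3: [32, 2, 0, 8] -> [32, 2, 8, 0]  score +0 (running 128)
Board after move:
 32  64   8  32
  8  32 128   2
  4  64   0   8
  0   8   0   0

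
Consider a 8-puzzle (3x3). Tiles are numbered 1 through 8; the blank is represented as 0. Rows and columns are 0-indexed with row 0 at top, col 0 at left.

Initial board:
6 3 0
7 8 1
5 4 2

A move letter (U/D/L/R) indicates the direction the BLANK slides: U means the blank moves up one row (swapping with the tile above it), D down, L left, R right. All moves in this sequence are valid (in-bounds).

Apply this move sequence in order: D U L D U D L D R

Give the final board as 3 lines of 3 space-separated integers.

Answer: 6 8 3
5 7 1
4 0 2

Derivation:
After move 1 (D):
6 3 1
7 8 0
5 4 2

After move 2 (U):
6 3 0
7 8 1
5 4 2

After move 3 (L):
6 0 3
7 8 1
5 4 2

After move 4 (D):
6 8 3
7 0 1
5 4 2

After move 5 (U):
6 0 3
7 8 1
5 4 2

After move 6 (D):
6 8 3
7 0 1
5 4 2

After move 7 (L):
6 8 3
0 7 1
5 4 2

After move 8 (D):
6 8 3
5 7 1
0 4 2

After move 9 (R):
6 8 3
5 7 1
4 0 2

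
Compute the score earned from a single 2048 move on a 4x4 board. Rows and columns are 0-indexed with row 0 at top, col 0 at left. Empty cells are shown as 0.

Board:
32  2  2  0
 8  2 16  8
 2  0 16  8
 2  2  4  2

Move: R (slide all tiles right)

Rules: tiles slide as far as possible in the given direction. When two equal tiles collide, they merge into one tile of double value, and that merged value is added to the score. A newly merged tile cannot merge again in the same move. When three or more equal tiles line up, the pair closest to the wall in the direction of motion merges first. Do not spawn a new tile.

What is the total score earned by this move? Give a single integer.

Slide right:
row 0: [32, 2, 2, 0] -> [0, 0, 32, 4]  score +4 (running 4)
row 1: [8, 2, 16, 8] -> [8, 2, 16, 8]  score +0 (running 4)
row 2: [2, 0, 16, 8] -> [0, 2, 16, 8]  score +0 (running 4)
row 3: [2, 2, 4, 2] -> [0, 4, 4, 2]  score +4 (running 8)
Board after move:
 0  0 32  4
 8  2 16  8
 0  2 16  8
 0  4  4  2

Answer: 8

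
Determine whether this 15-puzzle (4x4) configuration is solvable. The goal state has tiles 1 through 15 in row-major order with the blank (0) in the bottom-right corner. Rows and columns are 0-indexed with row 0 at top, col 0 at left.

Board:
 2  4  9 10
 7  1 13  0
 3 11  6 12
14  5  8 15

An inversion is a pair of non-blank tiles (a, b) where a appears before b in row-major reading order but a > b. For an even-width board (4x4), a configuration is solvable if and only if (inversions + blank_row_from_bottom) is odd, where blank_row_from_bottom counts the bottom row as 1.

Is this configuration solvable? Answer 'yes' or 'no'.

Answer: no

Derivation:
Inversions: 33
Blank is in row 1 (0-indexed from top), which is row 3 counting from the bottom (bottom = 1).
33 + 3 = 36, which is even, so the puzzle is not solvable.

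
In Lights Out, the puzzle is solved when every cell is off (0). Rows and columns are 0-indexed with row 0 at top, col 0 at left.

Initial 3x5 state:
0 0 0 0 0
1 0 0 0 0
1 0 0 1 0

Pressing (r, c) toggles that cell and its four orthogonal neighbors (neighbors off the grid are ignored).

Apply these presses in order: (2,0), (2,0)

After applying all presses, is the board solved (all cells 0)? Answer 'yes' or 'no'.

After press 1 at (2,0):
0 0 0 0 0
0 0 0 0 0
0 1 0 1 0

After press 2 at (2,0):
0 0 0 0 0
1 0 0 0 0
1 0 0 1 0

Lights still on: 3

Answer: no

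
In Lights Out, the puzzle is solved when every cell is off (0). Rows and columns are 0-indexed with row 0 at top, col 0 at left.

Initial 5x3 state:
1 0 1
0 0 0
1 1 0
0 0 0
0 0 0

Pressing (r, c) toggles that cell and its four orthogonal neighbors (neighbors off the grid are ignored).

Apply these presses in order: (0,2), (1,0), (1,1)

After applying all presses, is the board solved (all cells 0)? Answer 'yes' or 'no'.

After press 1 at (0,2):
1 1 0
0 0 1
1 1 0
0 0 0
0 0 0

After press 2 at (1,0):
0 1 0
1 1 1
0 1 0
0 0 0
0 0 0

After press 3 at (1,1):
0 0 0
0 0 0
0 0 0
0 0 0
0 0 0

Lights still on: 0

Answer: yes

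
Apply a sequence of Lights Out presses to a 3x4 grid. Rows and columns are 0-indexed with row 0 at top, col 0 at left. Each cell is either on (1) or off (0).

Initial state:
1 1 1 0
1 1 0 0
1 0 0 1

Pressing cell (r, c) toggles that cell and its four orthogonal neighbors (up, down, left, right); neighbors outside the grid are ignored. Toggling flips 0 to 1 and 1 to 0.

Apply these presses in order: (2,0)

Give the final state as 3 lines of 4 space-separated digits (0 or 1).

Answer: 1 1 1 0
0 1 0 0
0 1 0 1

Derivation:
After press 1 at (2,0):
1 1 1 0
0 1 0 0
0 1 0 1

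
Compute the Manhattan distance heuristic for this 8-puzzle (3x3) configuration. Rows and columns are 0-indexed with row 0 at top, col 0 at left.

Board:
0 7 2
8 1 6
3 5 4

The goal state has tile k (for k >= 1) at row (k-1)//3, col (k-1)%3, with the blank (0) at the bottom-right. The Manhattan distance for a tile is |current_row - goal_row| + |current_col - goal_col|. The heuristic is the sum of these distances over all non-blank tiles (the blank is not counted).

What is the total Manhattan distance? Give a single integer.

Tile 7: at (0,1), goal (2,0), distance |0-2|+|1-0| = 3
Tile 2: at (0,2), goal (0,1), distance |0-0|+|2-1| = 1
Tile 8: at (1,0), goal (2,1), distance |1-2|+|0-1| = 2
Tile 1: at (1,1), goal (0,0), distance |1-0|+|1-0| = 2
Tile 6: at (1,2), goal (1,2), distance |1-1|+|2-2| = 0
Tile 3: at (2,0), goal (0,2), distance |2-0|+|0-2| = 4
Tile 5: at (2,1), goal (1,1), distance |2-1|+|1-1| = 1
Tile 4: at (2,2), goal (1,0), distance |2-1|+|2-0| = 3
Sum: 3 + 1 + 2 + 2 + 0 + 4 + 1 + 3 = 16

Answer: 16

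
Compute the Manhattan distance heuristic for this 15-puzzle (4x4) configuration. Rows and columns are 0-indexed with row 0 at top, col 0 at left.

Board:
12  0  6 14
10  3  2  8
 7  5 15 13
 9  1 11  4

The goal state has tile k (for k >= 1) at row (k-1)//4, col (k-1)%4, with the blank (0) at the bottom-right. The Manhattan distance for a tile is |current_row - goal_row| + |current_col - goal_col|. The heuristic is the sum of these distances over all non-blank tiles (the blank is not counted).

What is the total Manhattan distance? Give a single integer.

Tile 12: at (0,0), goal (2,3), distance |0-2|+|0-3| = 5
Tile 6: at (0,2), goal (1,1), distance |0-1|+|2-1| = 2
Tile 14: at (0,3), goal (3,1), distance |0-3|+|3-1| = 5
Tile 10: at (1,0), goal (2,1), distance |1-2|+|0-1| = 2
Tile 3: at (1,1), goal (0,2), distance |1-0|+|1-2| = 2
Tile 2: at (1,2), goal (0,1), distance |1-0|+|2-1| = 2
Tile 8: at (1,3), goal (1,3), distance |1-1|+|3-3| = 0
Tile 7: at (2,0), goal (1,2), distance |2-1|+|0-2| = 3
Tile 5: at (2,1), goal (1,0), distance |2-1|+|1-0| = 2
Tile 15: at (2,2), goal (3,2), distance |2-3|+|2-2| = 1
Tile 13: at (2,3), goal (3,0), distance |2-3|+|3-0| = 4
Tile 9: at (3,0), goal (2,0), distance |3-2|+|0-0| = 1
Tile 1: at (3,1), goal (0,0), distance |3-0|+|1-0| = 4
Tile 11: at (3,2), goal (2,2), distance |3-2|+|2-2| = 1
Tile 4: at (3,3), goal (0,3), distance |3-0|+|3-3| = 3
Sum: 5 + 2 + 5 + 2 + 2 + 2 + 0 + 3 + 2 + 1 + 4 + 1 + 4 + 1 + 3 = 37

Answer: 37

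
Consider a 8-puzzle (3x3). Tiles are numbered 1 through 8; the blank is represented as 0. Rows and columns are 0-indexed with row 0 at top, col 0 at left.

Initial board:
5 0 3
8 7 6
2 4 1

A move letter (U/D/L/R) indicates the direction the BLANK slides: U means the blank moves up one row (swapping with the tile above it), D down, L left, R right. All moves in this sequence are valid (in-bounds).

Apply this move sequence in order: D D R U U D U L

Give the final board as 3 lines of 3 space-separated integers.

After move 1 (D):
5 7 3
8 0 6
2 4 1

After move 2 (D):
5 7 3
8 4 6
2 0 1

After move 3 (R):
5 7 3
8 4 6
2 1 0

After move 4 (U):
5 7 3
8 4 0
2 1 6

After move 5 (U):
5 7 0
8 4 3
2 1 6

After move 6 (D):
5 7 3
8 4 0
2 1 6

After move 7 (U):
5 7 0
8 4 3
2 1 6

After move 8 (L):
5 0 7
8 4 3
2 1 6

Answer: 5 0 7
8 4 3
2 1 6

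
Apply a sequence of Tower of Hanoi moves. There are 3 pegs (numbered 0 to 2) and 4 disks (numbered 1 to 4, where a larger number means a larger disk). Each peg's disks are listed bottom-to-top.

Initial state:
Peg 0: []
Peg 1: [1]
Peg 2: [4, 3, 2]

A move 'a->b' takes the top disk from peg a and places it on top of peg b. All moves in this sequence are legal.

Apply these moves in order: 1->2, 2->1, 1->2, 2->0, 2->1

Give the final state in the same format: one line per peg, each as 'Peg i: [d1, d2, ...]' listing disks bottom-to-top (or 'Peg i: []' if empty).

After move 1 (1->2):
Peg 0: []
Peg 1: []
Peg 2: [4, 3, 2, 1]

After move 2 (2->1):
Peg 0: []
Peg 1: [1]
Peg 2: [4, 3, 2]

After move 3 (1->2):
Peg 0: []
Peg 1: []
Peg 2: [4, 3, 2, 1]

After move 4 (2->0):
Peg 0: [1]
Peg 1: []
Peg 2: [4, 3, 2]

After move 5 (2->1):
Peg 0: [1]
Peg 1: [2]
Peg 2: [4, 3]

Answer: Peg 0: [1]
Peg 1: [2]
Peg 2: [4, 3]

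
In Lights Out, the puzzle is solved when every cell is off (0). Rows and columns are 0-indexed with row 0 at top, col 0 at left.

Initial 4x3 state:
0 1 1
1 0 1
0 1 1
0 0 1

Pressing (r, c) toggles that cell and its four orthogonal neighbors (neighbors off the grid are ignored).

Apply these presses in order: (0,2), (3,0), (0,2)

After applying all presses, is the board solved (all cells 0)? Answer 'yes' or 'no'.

After press 1 at (0,2):
0 0 0
1 0 0
0 1 1
0 0 1

After press 2 at (3,0):
0 0 0
1 0 0
1 1 1
1 1 1

After press 3 at (0,2):
0 1 1
1 0 1
1 1 1
1 1 1

Lights still on: 10

Answer: no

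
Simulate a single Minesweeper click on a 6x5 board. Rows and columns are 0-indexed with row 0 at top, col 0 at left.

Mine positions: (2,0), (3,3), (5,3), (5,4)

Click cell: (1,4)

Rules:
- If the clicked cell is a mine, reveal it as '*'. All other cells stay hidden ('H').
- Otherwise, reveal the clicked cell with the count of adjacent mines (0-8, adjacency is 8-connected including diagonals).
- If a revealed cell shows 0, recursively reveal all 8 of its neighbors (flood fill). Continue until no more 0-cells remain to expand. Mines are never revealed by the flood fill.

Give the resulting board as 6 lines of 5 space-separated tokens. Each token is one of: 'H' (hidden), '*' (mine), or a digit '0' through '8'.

0 0 0 0 0
1 1 0 0 0
H 1 1 1 1
H H H H H
H H H H H
H H H H H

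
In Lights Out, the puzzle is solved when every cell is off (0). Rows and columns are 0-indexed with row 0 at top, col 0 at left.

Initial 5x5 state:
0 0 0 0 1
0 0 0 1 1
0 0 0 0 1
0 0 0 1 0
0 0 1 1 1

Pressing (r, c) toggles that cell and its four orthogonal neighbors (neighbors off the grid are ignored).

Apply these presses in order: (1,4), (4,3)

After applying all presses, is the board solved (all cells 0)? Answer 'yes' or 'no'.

After press 1 at (1,4):
0 0 0 0 0
0 0 0 0 0
0 0 0 0 0
0 0 0 1 0
0 0 1 1 1

After press 2 at (4,3):
0 0 0 0 0
0 0 0 0 0
0 0 0 0 0
0 0 0 0 0
0 0 0 0 0

Lights still on: 0

Answer: yes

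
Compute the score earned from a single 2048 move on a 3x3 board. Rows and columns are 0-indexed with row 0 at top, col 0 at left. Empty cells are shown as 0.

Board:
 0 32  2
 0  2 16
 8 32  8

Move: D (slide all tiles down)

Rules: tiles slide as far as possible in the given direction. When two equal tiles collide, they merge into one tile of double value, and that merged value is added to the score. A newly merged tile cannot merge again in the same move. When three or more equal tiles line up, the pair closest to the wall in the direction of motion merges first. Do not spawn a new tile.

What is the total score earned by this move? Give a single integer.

Slide down:
col 0: [0, 0, 8] -> [0, 0, 8]  score +0 (running 0)
col 1: [32, 2, 32] -> [32, 2, 32]  score +0 (running 0)
col 2: [2, 16, 8] -> [2, 16, 8]  score +0 (running 0)
Board after move:
 0 32  2
 0  2 16
 8 32  8

Answer: 0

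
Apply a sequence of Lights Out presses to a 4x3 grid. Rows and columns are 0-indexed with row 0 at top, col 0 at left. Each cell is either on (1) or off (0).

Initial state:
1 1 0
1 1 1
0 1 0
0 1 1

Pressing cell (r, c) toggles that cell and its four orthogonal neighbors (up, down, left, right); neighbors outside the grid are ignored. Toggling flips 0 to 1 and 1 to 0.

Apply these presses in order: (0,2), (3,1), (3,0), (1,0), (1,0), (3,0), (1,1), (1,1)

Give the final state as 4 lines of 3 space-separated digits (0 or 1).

After press 1 at (0,2):
1 0 1
1 1 0
0 1 0
0 1 1

After press 2 at (3,1):
1 0 1
1 1 0
0 0 0
1 0 0

After press 3 at (3,0):
1 0 1
1 1 0
1 0 0
0 1 0

After press 4 at (1,0):
0 0 1
0 0 0
0 0 0
0 1 0

After press 5 at (1,0):
1 0 1
1 1 0
1 0 0
0 1 0

After press 6 at (3,0):
1 0 1
1 1 0
0 0 0
1 0 0

After press 7 at (1,1):
1 1 1
0 0 1
0 1 0
1 0 0

After press 8 at (1,1):
1 0 1
1 1 0
0 0 0
1 0 0

Answer: 1 0 1
1 1 0
0 0 0
1 0 0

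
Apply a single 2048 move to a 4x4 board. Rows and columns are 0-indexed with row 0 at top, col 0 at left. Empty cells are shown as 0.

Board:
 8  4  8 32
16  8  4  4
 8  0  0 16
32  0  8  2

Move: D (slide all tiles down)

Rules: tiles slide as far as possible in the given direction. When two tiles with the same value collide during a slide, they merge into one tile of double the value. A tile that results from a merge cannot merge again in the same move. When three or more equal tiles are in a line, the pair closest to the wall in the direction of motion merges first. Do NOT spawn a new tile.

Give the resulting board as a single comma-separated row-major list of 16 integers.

Slide down:
col 0: [8, 16, 8, 32] -> [8, 16, 8, 32]
col 1: [4, 8, 0, 0] -> [0, 0, 4, 8]
col 2: [8, 4, 0, 8] -> [0, 8, 4, 8]
col 3: [32, 4, 16, 2] -> [32, 4, 16, 2]

Answer: 8, 0, 0, 32, 16, 0, 8, 4, 8, 4, 4, 16, 32, 8, 8, 2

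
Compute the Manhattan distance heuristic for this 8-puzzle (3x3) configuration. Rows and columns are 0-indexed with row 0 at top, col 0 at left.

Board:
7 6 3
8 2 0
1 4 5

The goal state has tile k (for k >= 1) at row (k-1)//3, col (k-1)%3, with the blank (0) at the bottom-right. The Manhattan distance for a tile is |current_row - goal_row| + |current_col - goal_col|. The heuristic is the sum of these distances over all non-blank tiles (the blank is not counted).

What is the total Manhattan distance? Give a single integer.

Answer: 13

Derivation:
Tile 7: (0,0)->(2,0) = 2
Tile 6: (0,1)->(1,2) = 2
Tile 3: (0,2)->(0,2) = 0
Tile 8: (1,0)->(2,1) = 2
Tile 2: (1,1)->(0,1) = 1
Tile 1: (2,0)->(0,0) = 2
Tile 4: (2,1)->(1,0) = 2
Tile 5: (2,2)->(1,1) = 2
Sum: 2 + 2 + 0 + 2 + 1 + 2 + 2 + 2 = 13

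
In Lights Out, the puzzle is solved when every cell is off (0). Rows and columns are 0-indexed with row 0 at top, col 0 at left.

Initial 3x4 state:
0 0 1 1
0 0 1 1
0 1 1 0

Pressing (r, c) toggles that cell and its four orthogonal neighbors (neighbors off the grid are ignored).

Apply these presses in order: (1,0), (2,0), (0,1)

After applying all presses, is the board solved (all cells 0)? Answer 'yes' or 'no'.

After press 1 at (1,0):
1 0 1 1
1 1 1 1
1 1 1 0

After press 2 at (2,0):
1 0 1 1
0 1 1 1
0 0 1 0

After press 3 at (0,1):
0 1 0 1
0 0 1 1
0 0 1 0

Lights still on: 5

Answer: no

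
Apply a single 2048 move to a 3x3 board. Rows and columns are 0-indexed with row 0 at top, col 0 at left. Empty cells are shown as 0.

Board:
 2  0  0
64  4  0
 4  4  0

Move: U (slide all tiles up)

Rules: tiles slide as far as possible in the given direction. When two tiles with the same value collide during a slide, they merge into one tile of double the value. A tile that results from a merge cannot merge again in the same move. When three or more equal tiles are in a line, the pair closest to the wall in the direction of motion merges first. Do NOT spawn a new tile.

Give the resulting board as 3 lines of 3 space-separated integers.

Slide up:
col 0: [2, 64, 4] -> [2, 64, 4]
col 1: [0, 4, 4] -> [8, 0, 0]
col 2: [0, 0, 0] -> [0, 0, 0]

Answer:  2  8  0
64  0  0
 4  0  0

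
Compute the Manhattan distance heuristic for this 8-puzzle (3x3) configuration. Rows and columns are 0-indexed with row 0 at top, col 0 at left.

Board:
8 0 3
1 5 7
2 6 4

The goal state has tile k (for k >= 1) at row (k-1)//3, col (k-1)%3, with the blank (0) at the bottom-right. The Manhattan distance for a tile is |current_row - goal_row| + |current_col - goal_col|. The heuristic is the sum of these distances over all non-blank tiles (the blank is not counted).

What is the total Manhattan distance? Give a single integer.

Tile 8: (0,0)->(2,1) = 3
Tile 3: (0,2)->(0,2) = 0
Tile 1: (1,0)->(0,0) = 1
Tile 5: (1,1)->(1,1) = 0
Tile 7: (1,2)->(2,0) = 3
Tile 2: (2,0)->(0,1) = 3
Tile 6: (2,1)->(1,2) = 2
Tile 4: (2,2)->(1,0) = 3
Sum: 3 + 0 + 1 + 0 + 3 + 3 + 2 + 3 = 15

Answer: 15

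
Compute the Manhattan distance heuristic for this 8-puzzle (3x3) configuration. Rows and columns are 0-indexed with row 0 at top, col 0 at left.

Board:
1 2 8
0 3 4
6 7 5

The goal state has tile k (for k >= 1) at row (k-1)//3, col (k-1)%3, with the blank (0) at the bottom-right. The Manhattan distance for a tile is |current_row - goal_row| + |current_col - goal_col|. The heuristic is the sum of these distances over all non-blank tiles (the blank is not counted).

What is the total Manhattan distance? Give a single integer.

Tile 1: (0,0)->(0,0) = 0
Tile 2: (0,1)->(0,1) = 0
Tile 8: (0,2)->(2,1) = 3
Tile 3: (1,1)->(0,2) = 2
Tile 4: (1,2)->(1,0) = 2
Tile 6: (2,0)->(1,2) = 3
Tile 7: (2,1)->(2,0) = 1
Tile 5: (2,2)->(1,1) = 2
Sum: 0 + 0 + 3 + 2 + 2 + 3 + 1 + 2 = 13

Answer: 13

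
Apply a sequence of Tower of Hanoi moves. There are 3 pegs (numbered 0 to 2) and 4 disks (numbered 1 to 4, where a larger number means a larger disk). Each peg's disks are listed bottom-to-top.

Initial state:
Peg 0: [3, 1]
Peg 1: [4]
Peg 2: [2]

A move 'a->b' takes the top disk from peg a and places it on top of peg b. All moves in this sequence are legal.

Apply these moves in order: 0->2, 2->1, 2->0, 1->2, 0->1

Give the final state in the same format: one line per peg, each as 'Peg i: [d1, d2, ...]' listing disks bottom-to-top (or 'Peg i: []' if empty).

Answer: Peg 0: [3]
Peg 1: [4, 2]
Peg 2: [1]

Derivation:
After move 1 (0->2):
Peg 0: [3]
Peg 1: [4]
Peg 2: [2, 1]

After move 2 (2->1):
Peg 0: [3]
Peg 1: [4, 1]
Peg 2: [2]

After move 3 (2->0):
Peg 0: [3, 2]
Peg 1: [4, 1]
Peg 2: []

After move 4 (1->2):
Peg 0: [3, 2]
Peg 1: [4]
Peg 2: [1]

After move 5 (0->1):
Peg 0: [3]
Peg 1: [4, 2]
Peg 2: [1]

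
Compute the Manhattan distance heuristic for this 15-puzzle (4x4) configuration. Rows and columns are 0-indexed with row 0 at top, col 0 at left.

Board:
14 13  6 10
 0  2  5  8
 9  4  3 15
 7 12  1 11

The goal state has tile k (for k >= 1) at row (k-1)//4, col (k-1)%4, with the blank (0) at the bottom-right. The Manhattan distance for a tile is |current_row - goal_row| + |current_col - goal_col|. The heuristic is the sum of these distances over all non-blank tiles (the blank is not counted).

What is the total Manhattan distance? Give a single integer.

Answer: 39

Derivation:
Tile 14: (0,0)->(3,1) = 4
Tile 13: (0,1)->(3,0) = 4
Tile 6: (0,2)->(1,1) = 2
Tile 10: (0,3)->(2,1) = 4
Tile 2: (1,1)->(0,1) = 1
Tile 5: (1,2)->(1,0) = 2
Tile 8: (1,3)->(1,3) = 0
Tile 9: (2,0)->(2,0) = 0
Tile 4: (2,1)->(0,3) = 4
Tile 3: (2,2)->(0,2) = 2
Tile 15: (2,3)->(3,2) = 2
Tile 7: (3,0)->(1,2) = 4
Tile 12: (3,1)->(2,3) = 3
Tile 1: (3,2)->(0,0) = 5
Tile 11: (3,3)->(2,2) = 2
Sum: 4 + 4 + 2 + 4 + 1 + 2 + 0 + 0 + 4 + 2 + 2 + 4 + 3 + 5 + 2 = 39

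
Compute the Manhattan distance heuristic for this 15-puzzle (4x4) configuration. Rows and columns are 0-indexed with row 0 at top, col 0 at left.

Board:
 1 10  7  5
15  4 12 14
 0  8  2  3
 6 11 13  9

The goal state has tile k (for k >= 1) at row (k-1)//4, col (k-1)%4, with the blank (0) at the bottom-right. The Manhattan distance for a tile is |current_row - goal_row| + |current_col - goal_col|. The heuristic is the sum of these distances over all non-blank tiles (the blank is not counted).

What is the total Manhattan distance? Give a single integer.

Tile 1: at (0,0), goal (0,0), distance |0-0|+|0-0| = 0
Tile 10: at (0,1), goal (2,1), distance |0-2|+|1-1| = 2
Tile 7: at (0,2), goal (1,2), distance |0-1|+|2-2| = 1
Tile 5: at (0,3), goal (1,0), distance |0-1|+|3-0| = 4
Tile 15: at (1,0), goal (3,2), distance |1-3|+|0-2| = 4
Tile 4: at (1,1), goal (0,3), distance |1-0|+|1-3| = 3
Tile 12: at (1,2), goal (2,3), distance |1-2|+|2-3| = 2
Tile 14: at (1,3), goal (3,1), distance |1-3|+|3-1| = 4
Tile 8: at (2,1), goal (1,3), distance |2-1|+|1-3| = 3
Tile 2: at (2,2), goal (0,1), distance |2-0|+|2-1| = 3
Tile 3: at (2,3), goal (0,2), distance |2-0|+|3-2| = 3
Tile 6: at (3,0), goal (1,1), distance |3-1|+|0-1| = 3
Tile 11: at (3,1), goal (2,2), distance |3-2|+|1-2| = 2
Tile 13: at (3,2), goal (3,0), distance |3-3|+|2-0| = 2
Tile 9: at (3,3), goal (2,0), distance |3-2|+|3-0| = 4
Sum: 0 + 2 + 1 + 4 + 4 + 3 + 2 + 4 + 3 + 3 + 3 + 3 + 2 + 2 + 4 = 40

Answer: 40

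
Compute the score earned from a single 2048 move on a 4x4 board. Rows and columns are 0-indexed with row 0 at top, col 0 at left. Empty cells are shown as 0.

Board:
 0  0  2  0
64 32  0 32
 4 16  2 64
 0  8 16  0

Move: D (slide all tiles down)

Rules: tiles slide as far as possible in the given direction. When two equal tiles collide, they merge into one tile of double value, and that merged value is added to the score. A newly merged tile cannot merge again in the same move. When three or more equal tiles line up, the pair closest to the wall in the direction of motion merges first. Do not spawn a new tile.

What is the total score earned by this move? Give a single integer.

Slide down:
col 0: [0, 64, 4, 0] -> [0, 0, 64, 4]  score +0 (running 0)
col 1: [0, 32, 16, 8] -> [0, 32, 16, 8]  score +0 (running 0)
col 2: [2, 0, 2, 16] -> [0, 0, 4, 16]  score +4 (running 4)
col 3: [0, 32, 64, 0] -> [0, 0, 32, 64]  score +0 (running 4)
Board after move:
 0  0  0  0
 0 32  0  0
64 16  4 32
 4  8 16 64

Answer: 4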